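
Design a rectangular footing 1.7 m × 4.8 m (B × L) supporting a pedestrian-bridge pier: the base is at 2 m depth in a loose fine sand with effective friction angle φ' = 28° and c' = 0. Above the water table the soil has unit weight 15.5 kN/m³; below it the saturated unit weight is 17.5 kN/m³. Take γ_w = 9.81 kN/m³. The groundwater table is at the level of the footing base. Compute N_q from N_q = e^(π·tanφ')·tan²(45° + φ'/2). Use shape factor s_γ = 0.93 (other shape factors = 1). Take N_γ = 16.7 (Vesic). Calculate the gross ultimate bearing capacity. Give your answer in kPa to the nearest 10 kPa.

tan28° = 0.5317, so N_q = e^(π×0.5317)·tan²(59°) = 5.314 × 2.77 = 14.72.
q = γ·D_f = 15.5 × 2 = 31 kPa.
For the ½γBN_γ term take γ' = 17.5 − 9.81 = 7.69 kN/m³ (soil below base is submerged).
q·N_q = 31 × 14.72 = 456.32 kPa
0.5·γ·B·N_γ·s_γ = 0.5 × 7.69 × 1.7 × 16.7 × 0.93 = 101.52 kPa
q_ult = 456.32 + 101.52 = 557.83 kPa.

q_ult ≈ 560 kPa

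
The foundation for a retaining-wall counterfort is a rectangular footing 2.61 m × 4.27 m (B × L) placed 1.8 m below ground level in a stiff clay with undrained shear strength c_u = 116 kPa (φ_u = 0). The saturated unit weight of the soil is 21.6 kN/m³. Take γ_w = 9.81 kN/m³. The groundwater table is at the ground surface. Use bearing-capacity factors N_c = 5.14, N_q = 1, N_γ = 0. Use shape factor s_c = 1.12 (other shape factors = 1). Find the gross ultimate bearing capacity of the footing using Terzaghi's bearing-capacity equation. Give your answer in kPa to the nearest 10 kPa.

q_ult ≈ 690 kPa

With the water table at the surface the whole profile is submerged: γ' = 21.6 − 9.81 = 11.79 kN/m³, so q = γ'·D_f = 21.222 kPa.
q_ult = c·N_c·s_c + q·N_q
     = 116 × 5.14 × 1.12 + 21.222 × 1
     = 667.79 + 21.222 = 689.01 kPa.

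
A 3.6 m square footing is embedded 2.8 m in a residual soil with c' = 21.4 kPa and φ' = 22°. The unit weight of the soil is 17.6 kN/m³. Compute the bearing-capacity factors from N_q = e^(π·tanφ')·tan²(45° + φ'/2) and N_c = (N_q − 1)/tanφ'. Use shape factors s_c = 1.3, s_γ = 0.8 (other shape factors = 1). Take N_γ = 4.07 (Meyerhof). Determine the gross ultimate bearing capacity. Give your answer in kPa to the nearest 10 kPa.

q_ult ≈ 960 kPa

tan22° = 0.404, so N_q = e^(π×0.404)·tan²(56°) = 3.558 × 2.198 = 7.82.
N_c = (7.82 − 1)/tan22° = 16.88.
Effective surcharge at the founding depth q = γ·D_f = 17.6 × 2.8 = 49.28 kPa.
q_ult = c·N_c·s_c + q·N_q + 0.5·γ·B·N_γ·s_γ
     = 21.4 × 16.883 × 1.3 + 49.28 × 7.8211 + 0.5 × 17.6 × 3.6 × 4.07 × 0.8
     = 469.68 + 385.42 + 103.15 = 958.26 kPa.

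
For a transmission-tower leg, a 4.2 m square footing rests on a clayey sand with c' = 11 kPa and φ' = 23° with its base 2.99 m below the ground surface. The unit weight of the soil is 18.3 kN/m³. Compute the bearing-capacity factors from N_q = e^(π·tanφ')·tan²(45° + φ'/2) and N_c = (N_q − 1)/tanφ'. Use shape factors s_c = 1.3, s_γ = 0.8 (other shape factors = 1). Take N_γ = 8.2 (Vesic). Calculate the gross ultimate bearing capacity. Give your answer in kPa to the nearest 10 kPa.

tan23° = 0.4245, so N_q = e^(π×0.4245)·tan²(56.5°) = 3.794 × 2.283 = 8.66.
N_c = (8.66 − 1)/tan23° = 18.05.
q = γ·D_f = 18.3 × 2.99 = 54.717 kPa.
c·N_c·s_c = 11 × 18.049 × 1.3 = 258.1 kPa
q·N_q = 54.717 × 8.6612 = 473.91 kPa
0.5·γ·B·N_γ·s_γ = 0.5 × 18.3 × 4.2 × 8.2 × 0.8 = 252.1 kPa
q_ult = 258.1 + 473.91 + 252.1 = 984.11 kPa.

q_ult ≈ 980 kPa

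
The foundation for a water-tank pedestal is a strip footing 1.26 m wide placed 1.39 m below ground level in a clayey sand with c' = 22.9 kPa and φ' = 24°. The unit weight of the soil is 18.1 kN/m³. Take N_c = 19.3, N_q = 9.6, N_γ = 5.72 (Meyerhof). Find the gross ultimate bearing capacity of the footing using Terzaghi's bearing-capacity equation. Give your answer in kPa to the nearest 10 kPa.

q_ult ≈ 750 kPa

q = γ·D_f = 18.1 × 1.39 = 25.159 kPa.
c·N_c = 22.9 × 19.3 = 441.97 kPa
q·N_q = 25.159 × 9.6 = 241.53 kPa
0.5·γ·B·N_γ = 0.5 × 18.1 × 1.26 × 5.72 = 65.225 kPa
q_ult = 441.97 + 241.53 + 65.225 = 748.72 kPa.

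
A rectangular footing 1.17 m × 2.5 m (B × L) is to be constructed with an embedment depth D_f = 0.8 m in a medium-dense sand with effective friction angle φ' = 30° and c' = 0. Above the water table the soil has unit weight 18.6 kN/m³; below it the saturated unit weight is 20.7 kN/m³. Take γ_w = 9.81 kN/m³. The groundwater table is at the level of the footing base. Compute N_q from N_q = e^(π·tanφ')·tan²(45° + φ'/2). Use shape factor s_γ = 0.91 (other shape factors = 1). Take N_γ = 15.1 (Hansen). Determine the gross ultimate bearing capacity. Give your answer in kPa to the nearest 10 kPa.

tan30° = 0.5774, so N_q = e^(π×0.5774)·tan²(60°) = 6.134 × 3.0 = 18.4.
Effective surcharge at the founding depth q = γ·D_f = 18.6 × 0.8 = 14.88 kPa.
The water table coincides with the base, so in the self-weight term γ → γ' = 10.89 kN/m³.
q_ult = q·N_q + 0.5·γ·B·N_γ·s_γ
     = 14.88 × 18.401 + 0.5 × 10.89 × 1.17 × 15.1 × 0.91
     = 273.81 + 87.539 = 361.35 kPa.

q_ult ≈ 360 kPa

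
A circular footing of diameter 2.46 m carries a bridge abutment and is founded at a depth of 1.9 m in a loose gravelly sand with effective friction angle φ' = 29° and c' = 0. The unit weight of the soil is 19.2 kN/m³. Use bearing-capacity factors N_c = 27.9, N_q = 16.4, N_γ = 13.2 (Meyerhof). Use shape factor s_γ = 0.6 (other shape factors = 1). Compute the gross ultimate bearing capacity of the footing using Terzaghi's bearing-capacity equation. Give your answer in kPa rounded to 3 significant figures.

q_ult ≈ 785 kPa

q = γ·D_f = 19.2 × 1.9 = 36.48 kPa.
q·N_q = 36.48 × 16.4 = 598.27 kPa
0.5·γ·B·N_γ·s_γ = 0.5 × 19.2 × 2.46 × 13.2 × 0.6 = 187.04 kPa
q_ult = 598.27 + 187.04 = 785.31 kPa.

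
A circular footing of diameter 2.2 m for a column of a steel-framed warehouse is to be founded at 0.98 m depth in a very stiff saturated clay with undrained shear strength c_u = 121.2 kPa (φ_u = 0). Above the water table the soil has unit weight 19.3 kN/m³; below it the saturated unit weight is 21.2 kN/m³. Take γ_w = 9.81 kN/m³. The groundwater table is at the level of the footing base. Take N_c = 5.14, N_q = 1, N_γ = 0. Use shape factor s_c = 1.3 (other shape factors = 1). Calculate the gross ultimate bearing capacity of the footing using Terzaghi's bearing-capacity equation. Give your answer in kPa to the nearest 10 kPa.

Effective surcharge at the founding depth q = γ·D_f = 19.3 × 0.98 = 18.914 kPa.
q_ult = c·N_c·s_c + q·N_q
     = 121.2 × 5.14 × 1.3 + 18.914 × 1
     = 809.86 + 18.914 = 828.77 kPa.

q_ult ≈ 830 kPa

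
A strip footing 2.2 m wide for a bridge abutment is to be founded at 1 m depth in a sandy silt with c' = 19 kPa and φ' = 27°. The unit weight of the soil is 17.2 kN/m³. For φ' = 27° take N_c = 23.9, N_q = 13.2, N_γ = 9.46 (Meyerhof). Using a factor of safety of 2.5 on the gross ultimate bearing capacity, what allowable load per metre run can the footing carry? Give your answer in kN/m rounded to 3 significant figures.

≈ 757 kN/m

Effective surcharge at the founding depth q = γ·D_f = 17.2 × 1 = 17.2 kPa.
q_ult = c·N_c + q·N_q + 0.5·γ·B·N_γ
     = 19 × 23.9 + 17.2 × 13.2 + 0.5 × 17.2 × 2.2 × 9.46
     = 454.1 + 227.04 + 178.98 = 860.12 kPa.
Gross allowable pressure q_all = 860.12 / 2.5 = 344.05 kPa.
Allowable wall load = q_all × B = 344.05 × 2.2 = 756.91 kN per metre run.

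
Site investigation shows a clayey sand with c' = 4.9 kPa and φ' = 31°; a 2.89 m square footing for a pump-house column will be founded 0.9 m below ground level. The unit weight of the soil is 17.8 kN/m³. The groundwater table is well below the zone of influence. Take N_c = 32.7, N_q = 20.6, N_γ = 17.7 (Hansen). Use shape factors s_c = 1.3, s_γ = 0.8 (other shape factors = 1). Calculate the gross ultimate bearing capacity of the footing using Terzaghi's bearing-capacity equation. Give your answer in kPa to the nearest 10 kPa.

q_ult ≈ 900 kPa

q = γ·D_f = 17.8 × 0.9 = 16.02 kPa.
c·N_c·s_c = 4.9 × 32.7 × 1.3 = 208.3 kPa
q·N_q = 16.02 × 20.6 = 330.01 kPa
0.5·γ·B·N_γ·s_γ = 0.5 × 17.8 × 2.89 × 17.7 × 0.8 = 364.21 kPa
q_ult = 208.3 + 330.01 + 364.21 = 902.52 kPa.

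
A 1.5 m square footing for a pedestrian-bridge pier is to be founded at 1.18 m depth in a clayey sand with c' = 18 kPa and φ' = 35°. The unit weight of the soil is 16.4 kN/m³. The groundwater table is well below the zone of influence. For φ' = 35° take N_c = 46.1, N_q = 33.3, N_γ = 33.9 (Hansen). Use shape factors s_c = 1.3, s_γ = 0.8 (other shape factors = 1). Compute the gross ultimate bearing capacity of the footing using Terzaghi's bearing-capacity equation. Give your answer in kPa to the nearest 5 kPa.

q = γ·D_f = 16.4 × 1.18 = 19.352 kPa.
c·N_c·s_c = 18 × 46.1 × 1.3 = 1078.7 kPa
q·N_q = 19.352 × 33.3 = 644.42 kPa
0.5·γ·B·N_γ·s_γ = 0.5 × 16.4 × 1.5 × 33.9 × 0.8 = 333.58 kPa
q_ult = 1078.7 + 644.42 + 333.58 = 2056.7 kPa.

q_ult ≈ 2055 kPa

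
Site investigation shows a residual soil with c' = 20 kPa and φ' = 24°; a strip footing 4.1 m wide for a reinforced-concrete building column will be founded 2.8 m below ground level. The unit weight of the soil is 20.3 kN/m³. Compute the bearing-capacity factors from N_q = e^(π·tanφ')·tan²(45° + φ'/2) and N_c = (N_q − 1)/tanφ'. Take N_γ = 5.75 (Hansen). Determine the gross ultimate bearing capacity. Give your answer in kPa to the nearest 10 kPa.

q_ult ≈ 1170 kPa

tan24° = 0.4452, so N_q = e^(π×0.4452)·tan²(57°) = 4.05 × 2.371 = 9.6.
N_c = (9.6 − 1)/tan24° = 19.32.
Effective surcharge at the founding depth q = γ·D_f = 20.3 × 2.8 = 56.84 kPa.
q_ult = c·N_c + q·N_q + 0.5·γ·B·N_γ
     = 20 × 19.324 + 56.84 × 9.6034 + 0.5 × 20.3 × 4.1 × 5.75
     = 386.47 + 545.86 + 239.29 = 1171.6 kPa.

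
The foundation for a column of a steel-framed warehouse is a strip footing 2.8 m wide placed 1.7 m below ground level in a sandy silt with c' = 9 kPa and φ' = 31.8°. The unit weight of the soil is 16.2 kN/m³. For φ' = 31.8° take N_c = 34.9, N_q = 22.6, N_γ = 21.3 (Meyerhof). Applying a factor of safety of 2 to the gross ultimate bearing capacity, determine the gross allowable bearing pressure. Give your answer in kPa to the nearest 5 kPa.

q_all ≈ 710 kPa

q = γ·D_f = 16.2 × 1.7 = 27.54 kPa.
c·N_c = 9 × 34.9 = 314.1 kPa
q·N_q = 27.54 × 22.6 = 622.4 kPa
0.5·γ·B·N_γ = 0.5 × 16.2 × 2.8 × 21.3 = 483.08 kPa
q_ult = 314.1 + 622.4 + 483.08 = 1419.6 kPa.
q_all = q_ult / FS = 1419.6 / 2 = 709.79 kPa.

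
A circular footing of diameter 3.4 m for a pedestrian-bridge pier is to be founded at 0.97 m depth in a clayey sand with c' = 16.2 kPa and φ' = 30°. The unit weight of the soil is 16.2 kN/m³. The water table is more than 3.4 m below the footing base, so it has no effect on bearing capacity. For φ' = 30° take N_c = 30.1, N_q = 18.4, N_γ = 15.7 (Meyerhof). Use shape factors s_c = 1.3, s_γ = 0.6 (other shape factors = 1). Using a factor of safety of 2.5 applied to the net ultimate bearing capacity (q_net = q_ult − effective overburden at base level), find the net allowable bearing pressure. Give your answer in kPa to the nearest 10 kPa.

q_all(net) ≈ 470 kPa

Overburden at base level: q = 16.2 × 0.97 = 15.714 kPa.
Cohesion term c·N_c·s_c = 16.2 × 30.1 × 1.3 = 633.91 kPa; surcharge term q·N_q = 15.714 × 18.4 = 289.14 kPa; self-weight term 0.5·γ·B·N_γ·s_γ = 0.5 × 16.2 × 3.4 × 15.7 × 0.6 = 259.43 kPa.
q_ult = 633.91 + 289.14 + 259.43 = 1182.5 kPa.
Net ultimate: q_net = 1182.5 − 15.714 = 1166.8 kPa.
q_all(net) = 1166.8 / 2.5 = 466.7 kPa.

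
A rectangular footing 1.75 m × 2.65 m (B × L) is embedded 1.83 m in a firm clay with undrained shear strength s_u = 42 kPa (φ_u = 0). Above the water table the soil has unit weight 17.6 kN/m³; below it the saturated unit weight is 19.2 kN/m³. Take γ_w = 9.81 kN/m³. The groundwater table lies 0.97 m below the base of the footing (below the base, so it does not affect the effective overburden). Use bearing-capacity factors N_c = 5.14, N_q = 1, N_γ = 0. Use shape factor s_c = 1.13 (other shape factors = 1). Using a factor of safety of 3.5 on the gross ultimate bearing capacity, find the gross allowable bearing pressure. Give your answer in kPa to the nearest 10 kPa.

q_all ≈ 80 kPa

q = γ·D_f = 17.6 × 1.83 = 32.208 kPa.
c·N_c·s_c = 42 × 5.14 × 1.13 = 243.94 kPa
q·N_q = 32.208 × 1 = 32.208 kPa
q_ult = 243.94 + 32.208 = 276.15 kPa.
q_all = 276.15 / 3.5 = 78.901 kPa.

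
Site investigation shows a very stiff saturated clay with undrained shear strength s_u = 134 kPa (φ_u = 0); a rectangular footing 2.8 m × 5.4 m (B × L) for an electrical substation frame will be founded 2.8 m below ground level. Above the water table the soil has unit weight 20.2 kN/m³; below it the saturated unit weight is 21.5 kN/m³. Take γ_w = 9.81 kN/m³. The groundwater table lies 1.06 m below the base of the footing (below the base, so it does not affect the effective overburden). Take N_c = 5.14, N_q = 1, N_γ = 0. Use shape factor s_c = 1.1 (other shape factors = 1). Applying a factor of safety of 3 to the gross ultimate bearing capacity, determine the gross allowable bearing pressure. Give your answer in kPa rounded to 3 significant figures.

q_all ≈ 271 kPa

Effective surcharge at the founding depth q = γ·D_f = 20.2 × 2.8 = 56.56 kPa.
q_ult = c·N_c·s_c + q·N_q
     = 134 × 5.14 × 1.1 + 56.56 × 1
     = 757.64 + 56.56 = 814.2 kPa.
q_all = q_ult / FS = 814.2 / 3 = 271.4 kPa.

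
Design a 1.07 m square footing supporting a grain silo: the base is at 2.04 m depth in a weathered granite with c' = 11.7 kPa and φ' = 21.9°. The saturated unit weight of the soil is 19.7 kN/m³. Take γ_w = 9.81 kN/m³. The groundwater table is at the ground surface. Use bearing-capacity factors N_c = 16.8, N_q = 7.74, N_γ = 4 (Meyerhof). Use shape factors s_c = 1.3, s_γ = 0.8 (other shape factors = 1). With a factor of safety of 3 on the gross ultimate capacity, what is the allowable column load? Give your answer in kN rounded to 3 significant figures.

With the water table at the surface the whole profile is submerged: γ' = 19.7 − 9.81 = 9.89 kN/m³, so q = γ'·D_f = 20.176 kPa; the same γ' applies in the ½γBN_γ term.
q_ult = c·N_c·s_c + q·N_q + 0.5·γ·B·N_γ·s_γ
     = 11.7 × 16.8 × 1.3 + 20.176 × 7.74 + 0.5 × 9.89 × 1.07 × 4 × 0.8
     = 255.53 + 156.16 + 16.932 = 428.62 kPa.
Gross allowable pressure q_all = 428.62 / 3 = 142.87 kPa.
Footing area = 1.1449 m², so allowable column load = 142.87 × 1.1449 = 163.58 kN.

P_all ≈ 164 kN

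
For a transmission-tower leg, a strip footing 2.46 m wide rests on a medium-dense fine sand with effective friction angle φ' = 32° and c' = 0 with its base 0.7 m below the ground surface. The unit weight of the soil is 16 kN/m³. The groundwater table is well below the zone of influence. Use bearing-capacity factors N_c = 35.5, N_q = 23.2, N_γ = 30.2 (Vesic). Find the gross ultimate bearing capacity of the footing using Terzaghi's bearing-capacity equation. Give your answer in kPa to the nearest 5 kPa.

q_ult ≈ 855 kPa

Overburden at base level: q = 16 × 0.7 = 11.2 kPa.
Surcharge term q·N_q = 11.2 × 23.2 = 259.84 kPa; self-weight term 0.5·γ·B·N_γ = 0.5 × 16 × 2.46 × 30.2 = 594.34 kPa.
q_ult = 259.84 + 594.34 = 854.18 kPa.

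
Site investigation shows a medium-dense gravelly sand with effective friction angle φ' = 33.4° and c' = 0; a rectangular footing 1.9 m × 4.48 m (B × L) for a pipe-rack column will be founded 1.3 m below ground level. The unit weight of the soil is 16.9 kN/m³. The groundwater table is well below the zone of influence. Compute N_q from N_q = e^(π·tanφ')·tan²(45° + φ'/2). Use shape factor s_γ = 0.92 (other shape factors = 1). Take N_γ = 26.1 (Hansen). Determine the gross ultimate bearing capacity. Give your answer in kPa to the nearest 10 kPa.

tan33.4° = 0.6594, so N_q = e^(π×0.6594)·tan²(61.7°) = 7.937 × 3.449 = 27.38.
q = γ·D_f = 16.9 × 1.3 = 21.97 kPa.
q·N_q = 21.97 × 27.375 = 601.43 kPa
0.5·γ·B·N_γ·s_γ = 0.5 × 16.9 × 1.9 × 26.1 × 0.92 = 385.51 kPa
q_ult = 601.43 + 385.51 = 986.95 kPa.

q_ult ≈ 990 kPa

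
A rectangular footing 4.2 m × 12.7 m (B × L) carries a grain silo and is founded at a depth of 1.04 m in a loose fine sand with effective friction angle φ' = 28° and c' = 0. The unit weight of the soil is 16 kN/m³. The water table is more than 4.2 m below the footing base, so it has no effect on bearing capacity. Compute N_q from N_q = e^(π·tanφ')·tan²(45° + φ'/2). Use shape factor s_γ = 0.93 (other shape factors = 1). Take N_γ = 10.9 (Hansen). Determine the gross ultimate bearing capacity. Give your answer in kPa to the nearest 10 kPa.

q_ult ≈ 590 kPa

tan28° = 0.5317, so N_q = e^(π×0.5317)·tan²(59°) = 5.314 × 2.77 = 14.72.
q = γ·D_f = 16 × 1.04 = 16.64 kPa.
q·N_q = 16.64 × 14.72 = 244.94 kPa
0.5·γ·B·N_γ·s_γ = 0.5 × 16 × 4.2 × 10.9 × 0.93 = 340.6 kPa
q_ult = 244.94 + 340.6 = 585.54 kPa.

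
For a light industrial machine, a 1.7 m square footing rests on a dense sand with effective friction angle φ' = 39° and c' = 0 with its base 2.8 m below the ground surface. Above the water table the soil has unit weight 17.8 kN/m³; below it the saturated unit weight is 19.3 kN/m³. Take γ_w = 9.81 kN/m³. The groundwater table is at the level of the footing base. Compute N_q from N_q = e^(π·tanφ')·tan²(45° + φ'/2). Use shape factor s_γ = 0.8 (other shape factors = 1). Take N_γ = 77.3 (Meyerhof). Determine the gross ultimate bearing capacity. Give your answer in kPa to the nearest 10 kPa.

tan39° = 0.8098, so N_q = e^(π×0.8098)·tan²(64.5°) = 12.731 × 4.395 = 55.96.
Overburden at base level: q = 17.8 × 2.8 = 49.84 kPa.
Below the base the soil is submerged, so the ½γBN_γ term uses γ' = 19.3 − 9.81 = 9.49 kN/m³.
Surcharge term q·N_q = 49.84 × 55.957 = 2788.9 kPa; self-weight term 0.5·γ·B·N_γ·s_γ = 0.5 × 9.49 × 1.7 × 77.3 × 0.8 = 498.83 kPa.
q_ult = 2788.9 + 498.83 = 3287.8 kPa.

q_ult ≈ 3290 kPa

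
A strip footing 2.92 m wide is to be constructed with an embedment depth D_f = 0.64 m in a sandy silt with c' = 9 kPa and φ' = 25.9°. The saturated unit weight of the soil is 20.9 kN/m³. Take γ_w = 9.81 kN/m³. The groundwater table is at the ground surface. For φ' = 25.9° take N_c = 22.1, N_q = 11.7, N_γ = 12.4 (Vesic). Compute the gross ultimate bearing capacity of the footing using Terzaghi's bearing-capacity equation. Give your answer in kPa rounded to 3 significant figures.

γ' = 20.9 − 9.81 = 11.09 kN/m³ (submerged throughout). q = 11.09 × 0.64 = 7.0976 kPa; the same γ' applies in the ½γBN_γ term.
c·N_c = 9 × 22.1 = 198.9 kPa
q·N_q = 7.0976 × 11.7 = 83.042 kPa
0.5·γ·B·N_γ = 0.5 × 11.09 × 2.92 × 12.4 = 200.77 kPa
q_ult = 198.9 + 83.042 + 200.77 = 482.72 kPa.

q_ult ≈ 483 kPa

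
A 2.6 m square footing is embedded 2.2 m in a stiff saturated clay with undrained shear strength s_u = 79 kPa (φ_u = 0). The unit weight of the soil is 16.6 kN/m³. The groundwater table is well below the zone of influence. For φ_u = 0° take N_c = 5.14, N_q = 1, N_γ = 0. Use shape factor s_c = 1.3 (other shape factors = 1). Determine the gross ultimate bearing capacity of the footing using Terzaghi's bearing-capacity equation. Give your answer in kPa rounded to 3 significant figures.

Overburden at base level: q = 16.6 × 2.2 = 36.52 kPa.
Cohesion term c·N_c·s_c = 79 × 5.14 × 1.3 = 527.88 kPa; surcharge term q·N_q = 36.52 × 1 = 36.52 kPa.
q_ult = 527.88 + 36.52 = 564.4 kPa.

q_ult ≈ 564 kPa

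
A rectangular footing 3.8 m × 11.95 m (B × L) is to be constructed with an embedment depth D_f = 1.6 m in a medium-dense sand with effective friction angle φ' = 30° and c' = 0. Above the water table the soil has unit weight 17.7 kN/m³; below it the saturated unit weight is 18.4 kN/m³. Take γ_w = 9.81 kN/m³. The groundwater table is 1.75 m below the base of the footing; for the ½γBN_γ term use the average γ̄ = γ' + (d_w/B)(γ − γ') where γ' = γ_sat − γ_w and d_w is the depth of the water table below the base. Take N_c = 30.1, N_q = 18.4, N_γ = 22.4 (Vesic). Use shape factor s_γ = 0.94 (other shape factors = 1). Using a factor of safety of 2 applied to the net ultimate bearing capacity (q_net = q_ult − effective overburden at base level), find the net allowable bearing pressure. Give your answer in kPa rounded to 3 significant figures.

Effective surcharge at the founding depth q = γ·D_f = 17.7 × 1.6 = 28.32 kPa.
With d_w = 1.75 m < B, γ̄ = 8.59 + (1.75/3.8) × (17.7 − 8.59) = 12.785 kN/m³.
q_ult = q·N_q + 0.5·γ·B·N_γ·s_γ
     = 28.32 × 18.4 + 0.5 × 12.785 × 3.8 × 22.4 × 0.94
     = 521.09 + 511.5 = 1032.6 kPa.
Net ultimate: q_net = 1032.6 − 28.32 = 1004.3 kPa.
q_all(net) = 1004.3 / 2 = 502.13 kPa.

q_all(net) ≈ 502 kPa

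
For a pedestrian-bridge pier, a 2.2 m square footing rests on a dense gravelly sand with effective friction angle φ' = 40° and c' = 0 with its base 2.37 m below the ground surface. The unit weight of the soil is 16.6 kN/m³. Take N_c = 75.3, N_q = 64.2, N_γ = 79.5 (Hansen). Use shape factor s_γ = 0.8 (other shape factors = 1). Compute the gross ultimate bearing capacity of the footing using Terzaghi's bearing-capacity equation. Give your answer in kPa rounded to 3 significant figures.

Overburden at base level: q = 16.6 × 2.37 = 39.342 kPa.
Surcharge term q·N_q = 39.342 × 64.2 = 2525.8 kPa; self-weight term 0.5·γ·B·N_γ·s_γ = 0.5 × 16.6 × 2.2 × 79.5 × 0.8 = 1161.3 kPa.
q_ult = 2525.8 + 1161.3 = 3687.1 kPa.

q_ult ≈ 3690 kPa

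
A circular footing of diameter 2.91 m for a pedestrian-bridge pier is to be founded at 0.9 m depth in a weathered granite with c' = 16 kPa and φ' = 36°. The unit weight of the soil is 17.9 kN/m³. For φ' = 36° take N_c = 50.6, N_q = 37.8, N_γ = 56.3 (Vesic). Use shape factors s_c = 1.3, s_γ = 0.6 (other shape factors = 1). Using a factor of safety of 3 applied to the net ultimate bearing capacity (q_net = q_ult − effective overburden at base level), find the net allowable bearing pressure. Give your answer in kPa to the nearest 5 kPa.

q_all(net) ≈ 840 kPa

q = γ·D_f = 17.9 × 0.9 = 16.11 kPa.
c·N_c·s_c = 16 × 50.6 × 1.3 = 1052.5 kPa
q·N_q = 16.11 × 37.8 = 608.96 kPa
0.5·γ·B·N_γ·s_γ = 0.5 × 17.9 × 2.91 × 56.3 × 0.6 = 879.78 kPa
q_ult = 1052.5 + 608.96 + 879.78 = 2541.2 kPa.
Net ultimate: q_net = 2541.2 − 16.11 = 2525.1 kPa.
q_all(net) = 2525.1 / 3 = 841.7 kPa.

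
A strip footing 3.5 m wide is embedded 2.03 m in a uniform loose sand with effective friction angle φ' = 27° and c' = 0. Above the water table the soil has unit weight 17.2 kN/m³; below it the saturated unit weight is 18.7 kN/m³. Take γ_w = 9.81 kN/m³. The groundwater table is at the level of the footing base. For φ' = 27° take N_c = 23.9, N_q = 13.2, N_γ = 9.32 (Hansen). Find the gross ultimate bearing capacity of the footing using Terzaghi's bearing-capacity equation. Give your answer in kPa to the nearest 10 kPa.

q = γ·D_f = 17.2 × 2.03 = 34.916 kPa.
For the ½γBN_γ term take γ' = 18.7 − 9.81 = 8.89 kN/m³ (soil below base is submerged).
q·N_q = 34.916 × 13.2 = 460.89 kPa
0.5·γ·B·N_γ = 0.5 × 8.89 × 3.5 × 9.32 = 145 kPa
q_ult = 460.89 + 145 = 605.89 kPa.

q_ult ≈ 610 kPa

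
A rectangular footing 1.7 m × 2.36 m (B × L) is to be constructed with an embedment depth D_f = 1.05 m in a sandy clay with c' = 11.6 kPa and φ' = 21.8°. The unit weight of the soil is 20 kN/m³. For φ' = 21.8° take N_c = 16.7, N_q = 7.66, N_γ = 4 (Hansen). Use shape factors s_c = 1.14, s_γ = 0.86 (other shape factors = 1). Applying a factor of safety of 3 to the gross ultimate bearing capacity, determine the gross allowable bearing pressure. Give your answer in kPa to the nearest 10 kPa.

q_all ≈ 150 kPa

Effective surcharge at the founding depth q = γ·D_f = 20 × 1.05 = 21 kPa.
q_ult = c·N_c·s_c + q·N_q + 0.5·γ·B·N_γ·s_γ
     = 11.6 × 16.7 × 1.14 + 21 × 7.66 + 0.5 × 20 × 1.7 × 4 × 0.86
     = 220.84 + 160.86 + 58.48 = 440.18 kPa.
q_all = q_ult / FS = 440.18 / 3 = 146.73 kPa.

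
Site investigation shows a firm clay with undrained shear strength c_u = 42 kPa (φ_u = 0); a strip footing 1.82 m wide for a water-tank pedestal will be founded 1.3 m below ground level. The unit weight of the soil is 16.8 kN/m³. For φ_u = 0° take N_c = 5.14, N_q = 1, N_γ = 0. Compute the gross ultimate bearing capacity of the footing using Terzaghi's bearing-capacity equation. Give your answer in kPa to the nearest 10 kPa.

q_ult ≈ 240 kPa

Overburden at base level: q = 16.8 × 1.3 = 21.84 kPa.
Cohesion term c·N_c = 42 × 5.14 = 215.88 kPa; surcharge term q·N_q = 21.84 × 1 = 21.84 kPa.
q_ult = 215.88 + 21.84 = 237.72 kPa.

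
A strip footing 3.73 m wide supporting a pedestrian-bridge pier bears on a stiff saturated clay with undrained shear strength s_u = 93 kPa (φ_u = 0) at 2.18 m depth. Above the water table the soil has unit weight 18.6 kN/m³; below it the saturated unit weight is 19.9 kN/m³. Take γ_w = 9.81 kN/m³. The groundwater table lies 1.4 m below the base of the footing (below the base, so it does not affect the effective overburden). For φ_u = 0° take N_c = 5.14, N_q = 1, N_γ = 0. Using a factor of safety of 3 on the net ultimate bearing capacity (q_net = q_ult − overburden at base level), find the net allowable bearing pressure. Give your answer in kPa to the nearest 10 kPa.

Effective surcharge at the founding depth q = γ·D_f = 18.6 × 2.18 = 40.548 kPa.
q_ult = c·N_c + q·N_q
     = 93 × 5.14 + 40.548 × 1
     = 478.02 + 40.548 = 518.57 kPa.
q_net = 518.57 − 40.548 = 478.02 kPa.
q_all(net) = 478.02 / 3 = 159.34 kPa.

q_all(net) ≈ 160 kPa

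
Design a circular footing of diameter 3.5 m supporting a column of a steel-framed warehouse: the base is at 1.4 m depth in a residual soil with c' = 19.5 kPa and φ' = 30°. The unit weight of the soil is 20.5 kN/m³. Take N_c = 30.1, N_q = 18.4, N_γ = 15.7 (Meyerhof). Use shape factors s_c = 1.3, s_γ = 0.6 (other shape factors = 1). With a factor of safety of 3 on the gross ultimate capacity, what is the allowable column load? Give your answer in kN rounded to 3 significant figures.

q = γ·D_f = 20.5 × 1.4 = 28.7 kPa.
c·N_c·s_c = 19.5 × 30.1 × 1.3 = 763.04 kPa
q·N_q = 28.7 × 18.4 = 528.08 kPa
0.5·γ·B·N_γ·s_γ = 0.5 × 20.5 × 3.5 × 15.7 × 0.6 = 337.94 kPa
q_ult = 763.04 + 528.08 + 337.94 = 1629.1 kPa.
Gross allowable pressure q_all = 1629.1 / 3 = 543.02 kPa.
Footing area = 9.6211 m², so allowable column load = 543.02 × 9.6211 = 5224.4 kN.

P_all ≈ 5220 kN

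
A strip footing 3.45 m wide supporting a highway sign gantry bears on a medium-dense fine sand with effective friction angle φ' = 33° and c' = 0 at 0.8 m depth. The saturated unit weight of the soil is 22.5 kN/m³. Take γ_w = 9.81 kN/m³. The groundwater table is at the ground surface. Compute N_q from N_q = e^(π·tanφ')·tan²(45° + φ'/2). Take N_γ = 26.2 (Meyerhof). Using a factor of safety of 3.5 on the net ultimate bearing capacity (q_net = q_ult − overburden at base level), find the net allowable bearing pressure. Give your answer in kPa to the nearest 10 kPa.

N_q = e^(π·tan33°)·tan²(61.5°) = 26.09.
With the water table at the surface the whole profile is submerged: γ' = 22.5 − 9.81 = 12.69 kN/m³, so q = γ'·D_f = 10.152 kPa; the same γ' applies in the ½γBN_γ term.
q_ult = q·N_q + 0.5·γ·B·N_γ
     = 10.152 × 26.092 + 0.5 × 12.69 × 3.45 × 26.2
     = 264.89 + 573.52 = 838.41 kPa.
q_net = 838.41 − 10.152 = 828.26 kPa.
q_all(net) = 828.26 / 3.5 = 236.65 kPa.

q_all(net) ≈ 240 kPa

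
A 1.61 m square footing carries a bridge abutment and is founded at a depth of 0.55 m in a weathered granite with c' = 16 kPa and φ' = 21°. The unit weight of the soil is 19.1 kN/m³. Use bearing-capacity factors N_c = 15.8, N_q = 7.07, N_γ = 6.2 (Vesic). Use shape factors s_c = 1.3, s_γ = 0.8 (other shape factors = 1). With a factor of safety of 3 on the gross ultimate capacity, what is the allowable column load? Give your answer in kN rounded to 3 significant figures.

P_all ≈ 414 kN

Effective surcharge at the founding depth q = γ·D_f = 19.1 × 0.55 = 10.505 kPa.
q_ult = c·N_c·s_c + q·N_q + 0.5·γ·B·N_γ·s_γ
     = 16 × 15.8 × 1.3 + 10.505 × 7.07 + 0.5 × 19.1 × 1.61 × 6.2 × 0.8
     = 328.64 + 74.27 + 76.262 = 479.17 kPa.
Gross allowable pressure q_all = 479.17 / 3 = 159.72 kPa.
Footing area = 2.5921 m², so allowable column load = 159.72 × 2.5921 = 414.02 kN.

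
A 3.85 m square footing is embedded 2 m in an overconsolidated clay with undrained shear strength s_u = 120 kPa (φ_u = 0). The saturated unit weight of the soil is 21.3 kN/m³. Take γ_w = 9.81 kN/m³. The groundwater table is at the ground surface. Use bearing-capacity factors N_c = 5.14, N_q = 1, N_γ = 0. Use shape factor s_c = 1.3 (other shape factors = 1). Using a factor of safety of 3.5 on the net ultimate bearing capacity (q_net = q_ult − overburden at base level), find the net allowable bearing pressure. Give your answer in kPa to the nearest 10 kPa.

γ' = 21.3 − 9.81 = 11.49 kN/m³ (submerged throughout). q = 11.49 × 2 = 22.98 kPa.
c·N_c·s_c = 120 × 5.14 × 1.3 = 801.84 kPa
q·N_q = 22.98 × 1 = 22.98 kPa
q_ult = 801.84 + 22.98 = 824.82 kPa.
q_net = 824.82 − 22.98 = 801.84 kPa.
q_all(net) = 801.84 / 3.5 = 229.1 kPa.

q_all(net) ≈ 230 kPa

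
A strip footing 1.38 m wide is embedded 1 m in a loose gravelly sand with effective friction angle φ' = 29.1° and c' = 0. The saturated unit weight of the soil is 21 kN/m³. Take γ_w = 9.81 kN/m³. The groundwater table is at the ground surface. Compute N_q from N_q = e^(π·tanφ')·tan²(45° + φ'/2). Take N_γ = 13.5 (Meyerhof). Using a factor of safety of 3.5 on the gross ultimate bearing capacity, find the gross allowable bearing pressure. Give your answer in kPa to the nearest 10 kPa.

N_q = e^(π·tan29.1°)·tan²(59.55°) = 16.63.
With the water table at the surface the whole profile is submerged: γ' = 21 − 9.81 = 11.19 kN/m³, so q = γ'·D_f = 11.19 kPa; the same γ' applies in the ½γBN_γ term.
q_ult = q·N_q + 0.5·γ·B·N_γ
     = 11.19 × 16.628 + 0.5 × 11.19 × 1.38 × 13.5
     = 186.07 + 104.23 = 290.3 kPa.
q_all = 290.3 / 3.5 = 82.943 kPa.

q_all ≈ 80 kPa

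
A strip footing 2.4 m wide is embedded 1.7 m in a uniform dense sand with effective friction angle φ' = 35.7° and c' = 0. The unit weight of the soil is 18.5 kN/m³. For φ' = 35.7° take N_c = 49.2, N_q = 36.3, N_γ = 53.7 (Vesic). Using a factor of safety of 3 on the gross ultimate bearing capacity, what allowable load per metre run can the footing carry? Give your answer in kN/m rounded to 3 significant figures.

Overburden at base level: q = 18.5 × 1.7 = 31.45 kPa.
Surcharge term q·N_q = 31.45 × 36.3 = 1141.6 kPa; self-weight term 0.5·γ·B·N_γ = 0.5 × 18.5 × 2.4 × 53.7 = 1192.1 kPa.
q_ult = 1141.6 + 1192.1 = 2333.8 kPa.
Gross allowable pressure q_all = 2333.8 / 3 = 777.93 kPa.
Allowable wall load = q_all × B = 777.93 × 2.4 = 1867 kN per metre run.

≈ 1870 kN/m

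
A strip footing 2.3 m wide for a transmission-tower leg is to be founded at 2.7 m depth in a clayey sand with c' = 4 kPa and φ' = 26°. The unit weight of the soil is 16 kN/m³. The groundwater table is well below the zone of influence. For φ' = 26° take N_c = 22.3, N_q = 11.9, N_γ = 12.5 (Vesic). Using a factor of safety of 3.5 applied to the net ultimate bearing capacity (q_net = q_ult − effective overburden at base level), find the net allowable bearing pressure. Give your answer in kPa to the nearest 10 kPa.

Effective surcharge at the founding depth q = γ·D_f = 16 × 2.7 = 43.2 kPa.
q_ult = c·N_c + q·N_q + 0.5·γ·B·N_γ
     = 4 × 22.3 + 43.2 × 11.9 + 0.5 × 16 × 2.3 × 12.5
     = 89.2 + 514.08 + 230 = 833.28 kPa.
Net ultimate: q_net = 833.28 − 43.2 = 790.08 kPa.
q_all(net) = 790.08 / 3.5 = 225.74 kPa.

q_all(net) ≈ 230 kPa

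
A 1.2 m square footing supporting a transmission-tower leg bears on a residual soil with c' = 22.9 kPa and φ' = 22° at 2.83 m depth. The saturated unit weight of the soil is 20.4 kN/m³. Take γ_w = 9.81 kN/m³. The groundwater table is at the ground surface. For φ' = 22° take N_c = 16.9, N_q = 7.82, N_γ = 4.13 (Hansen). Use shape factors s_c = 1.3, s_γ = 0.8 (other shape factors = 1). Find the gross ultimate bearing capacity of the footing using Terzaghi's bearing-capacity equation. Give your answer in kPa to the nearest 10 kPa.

Water table at ground surface, so effective unit weight γ' = 20.4 − 9.81 = 10.59 kN/m³ is used throughout; overburden q = 10.59 × 2.83 = 29.97 kPa; the same γ' applies in the ½γBN_γ term.
Cohesion term c·N_c·s_c = 22.9 × 16.9 × 1.3 = 503.11 kPa; surcharge term q·N_q = 29.97 × 7.82 = 234.36 kPa; self-weight term 0.5·γ·B·N_γ·s_γ = 0.5 × 10.59 × 1.2 × 4.13 × 0.8 = 20.994 kPa.
q_ult = 503.11 + 234.36 + 20.994 = 758.47 kPa.

q_ult ≈ 760 kPa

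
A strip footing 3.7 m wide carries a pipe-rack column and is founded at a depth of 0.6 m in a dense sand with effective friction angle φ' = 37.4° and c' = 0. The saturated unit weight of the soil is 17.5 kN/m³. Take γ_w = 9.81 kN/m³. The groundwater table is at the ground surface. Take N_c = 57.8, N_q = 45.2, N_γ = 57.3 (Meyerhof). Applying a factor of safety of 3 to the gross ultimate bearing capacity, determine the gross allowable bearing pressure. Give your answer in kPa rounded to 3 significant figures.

With the water table at the surface the whole profile is submerged: γ' = 17.5 − 9.81 = 7.69 kN/m³, so q = γ'·D_f = 4.614 kPa; the same γ' applies in the ½γBN_γ term.
q_ult = q·N_q + 0.5·γ·B·N_γ
     = 4.614 × 45.2 + 0.5 × 7.69 × 3.7 × 57.3
     = 208.55 + 815.18 = 1023.7 kPa.
q_all = q_ult / FS = 1023.7 / 3 = 341.24 kPa.

q_all ≈ 341 kPa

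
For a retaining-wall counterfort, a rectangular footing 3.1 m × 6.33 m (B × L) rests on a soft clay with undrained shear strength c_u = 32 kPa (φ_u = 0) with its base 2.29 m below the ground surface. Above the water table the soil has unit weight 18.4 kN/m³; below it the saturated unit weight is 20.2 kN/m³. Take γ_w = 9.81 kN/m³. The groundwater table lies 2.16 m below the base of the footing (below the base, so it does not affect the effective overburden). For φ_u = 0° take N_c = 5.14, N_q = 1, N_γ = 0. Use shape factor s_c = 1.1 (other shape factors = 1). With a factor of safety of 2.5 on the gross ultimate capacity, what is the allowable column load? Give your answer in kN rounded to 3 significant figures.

P_all ≈ 1750 kN

Overburden at base level: q = 18.4 × 2.29 = 42.136 kPa.
Cohesion term c·N_c·s_c = 32 × 5.14 × 1.1 = 180.93 kPa; surcharge term q·N_q = 42.136 × 1 = 42.136 kPa.
q_ult = 180.93 + 42.136 = 223.06 kPa.
Gross allowable pressure q_all = 223.06 / 2.5 = 89.226 kPa.
Footing area = 19.623 m², so allowable column load = 89.226 × 19.623 = 1750.9 kN.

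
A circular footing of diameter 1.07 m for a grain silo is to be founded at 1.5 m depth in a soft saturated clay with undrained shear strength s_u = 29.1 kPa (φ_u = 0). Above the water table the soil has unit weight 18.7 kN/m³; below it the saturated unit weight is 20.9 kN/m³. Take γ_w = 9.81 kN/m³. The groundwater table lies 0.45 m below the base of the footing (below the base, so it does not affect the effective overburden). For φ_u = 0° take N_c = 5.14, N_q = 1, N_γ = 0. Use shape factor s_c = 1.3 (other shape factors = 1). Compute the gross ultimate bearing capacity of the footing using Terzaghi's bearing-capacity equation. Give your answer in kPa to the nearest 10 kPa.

q = γ·D_f = 18.7 × 1.5 = 28.05 kPa.
c·N_c·s_c = 29.1 × 5.14 × 1.3 = 194.45 kPa
q·N_q = 28.05 × 1 = 28.05 kPa
q_ult = 194.45 + 28.05 = 222.5 kPa.

q_ult ≈ 220 kPa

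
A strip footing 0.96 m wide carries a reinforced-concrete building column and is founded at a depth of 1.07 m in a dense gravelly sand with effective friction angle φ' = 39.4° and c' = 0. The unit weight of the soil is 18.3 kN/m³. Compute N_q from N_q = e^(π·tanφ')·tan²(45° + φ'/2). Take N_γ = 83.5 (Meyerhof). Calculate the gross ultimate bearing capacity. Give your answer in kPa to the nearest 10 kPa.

tan39.4° = 0.8214, so N_q = e^(π×0.8214)·tan²(64.7°) = 13.204 × 4.475 = 59.09.
Effective surcharge at the founding depth q = γ·D_f = 18.3 × 1.07 = 19.581 kPa.
q_ult = q·N_q + 0.5·γ·B·N_γ
     = 19.581 × 59.094 + 0.5 × 18.3 × 0.96 × 83.5
     = 1157.1 + 733.46 = 1890.6 kPa.

q_ult ≈ 1890 kPa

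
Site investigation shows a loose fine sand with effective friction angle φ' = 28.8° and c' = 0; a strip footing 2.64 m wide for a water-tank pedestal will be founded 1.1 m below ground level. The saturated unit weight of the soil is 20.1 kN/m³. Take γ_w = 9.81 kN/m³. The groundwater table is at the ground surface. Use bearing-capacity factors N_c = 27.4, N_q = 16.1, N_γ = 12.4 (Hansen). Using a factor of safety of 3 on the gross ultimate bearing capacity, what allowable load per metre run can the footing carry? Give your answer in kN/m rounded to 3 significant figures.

≈ 309 kN/m

Water table at ground surface, so effective unit weight γ' = 20.1 − 9.81 = 10.29 kN/m³ is used throughout; overburden q = 10.29 × 1.1 = 11.319 kPa; the same γ' applies in the ½γBN_γ term.
Surcharge term q·N_q = 11.319 × 16.1 = 182.24 kPa; self-weight term 0.5·γ·B·N_γ = 0.5 × 10.29 × 2.64 × 12.4 = 168.43 kPa.
q_ult = 182.24 + 168.43 = 350.66 kPa.
Gross allowable pressure q_all = 350.66 / 3 = 116.89 kPa.
Allowable wall load = q_all × B = 116.89 × 2.64 = 308.58 kN per metre run.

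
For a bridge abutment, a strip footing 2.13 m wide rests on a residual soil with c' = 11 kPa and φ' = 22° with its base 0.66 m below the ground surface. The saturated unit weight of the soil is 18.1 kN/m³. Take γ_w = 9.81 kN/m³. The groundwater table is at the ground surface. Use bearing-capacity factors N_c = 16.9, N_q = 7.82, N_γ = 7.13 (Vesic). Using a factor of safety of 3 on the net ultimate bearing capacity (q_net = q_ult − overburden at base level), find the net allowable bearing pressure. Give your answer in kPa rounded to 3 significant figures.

q_all(net) ≈ 95.4 kPa

With the water table at the surface the whole profile is submerged: γ' = 18.1 − 9.81 = 8.29 kN/m³, so q = γ'·D_f = 5.4714 kPa; the same γ' applies in the ½γBN_γ term.
q_ult = c·N_c + q·N_q + 0.5·γ·B·N_γ
     = 11 × 16.9 + 5.4714 × 7.82 + 0.5 × 8.29 × 2.13 × 7.13
     = 185.9 + 42.786 + 62.95 = 291.64 kPa.
q_net = 291.64 − 5.4714 = 286.16 kPa.
q_all(net) = 286.16 / 3 = 95.388 kPa.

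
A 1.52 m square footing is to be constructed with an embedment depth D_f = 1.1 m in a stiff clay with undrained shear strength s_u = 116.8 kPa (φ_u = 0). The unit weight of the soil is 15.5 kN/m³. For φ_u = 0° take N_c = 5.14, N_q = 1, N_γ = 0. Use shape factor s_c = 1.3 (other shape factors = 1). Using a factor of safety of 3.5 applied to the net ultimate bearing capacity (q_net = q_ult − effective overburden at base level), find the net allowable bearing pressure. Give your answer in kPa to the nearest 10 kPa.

q_all(net) ≈ 220 kPa

q = γ·D_f = 15.5 × 1.1 = 17.05 kPa.
c·N_c·s_c = 116.8 × 5.14 × 1.3 = 780.46 kPa
q·N_q = 17.05 × 1 = 17.05 kPa
q_ult = 780.46 + 17.05 = 797.51 kPa.
Net ultimate: q_net = 797.51 − 17.05 = 780.46 kPa.
q_all(net) = 780.46 / 3.5 = 222.99 kPa.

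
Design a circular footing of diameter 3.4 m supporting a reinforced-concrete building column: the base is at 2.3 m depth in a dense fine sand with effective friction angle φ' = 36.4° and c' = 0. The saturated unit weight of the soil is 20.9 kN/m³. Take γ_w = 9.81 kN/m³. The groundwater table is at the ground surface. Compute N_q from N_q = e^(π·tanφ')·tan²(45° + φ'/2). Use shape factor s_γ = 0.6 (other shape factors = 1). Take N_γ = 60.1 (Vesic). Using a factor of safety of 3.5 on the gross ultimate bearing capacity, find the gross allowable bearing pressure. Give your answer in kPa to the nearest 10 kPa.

N_q = e^(π·tan36.4°)·tan²(63.2°) = 39.73.
With the water table at the surface the whole profile is submerged: γ' = 20.9 − 9.81 = 11.09 kN/m³, so q = γ'·D_f = 25.507 kPa; the same γ' applies in the ½γBN_γ term.
q_ult = q·N_q + 0.5·γ·B·N_γ·s_γ
     = 25.507 × 39.727 + 0.5 × 11.09 × 3.4 × 60.1 × 0.6
     = 1013.3 + 679.84 = 1693.2 kPa.
q_all = 1693.2 / 3.5 = 483.76 kPa.

q_all ≈ 480 kPa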